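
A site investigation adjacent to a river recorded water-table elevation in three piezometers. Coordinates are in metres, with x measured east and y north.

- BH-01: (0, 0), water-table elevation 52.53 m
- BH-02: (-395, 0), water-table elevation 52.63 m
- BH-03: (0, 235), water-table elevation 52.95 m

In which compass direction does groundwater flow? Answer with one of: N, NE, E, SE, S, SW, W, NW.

S

∂h/∂x = (52.63 − 52.53) / (-395 − 0) = -0.0002532
∂h/∂y = (52.95 − 52.53) / (235 − 0) = +0.001787
Flow = −∇h = (+0.0002532 east, -0.001787 north), which points south.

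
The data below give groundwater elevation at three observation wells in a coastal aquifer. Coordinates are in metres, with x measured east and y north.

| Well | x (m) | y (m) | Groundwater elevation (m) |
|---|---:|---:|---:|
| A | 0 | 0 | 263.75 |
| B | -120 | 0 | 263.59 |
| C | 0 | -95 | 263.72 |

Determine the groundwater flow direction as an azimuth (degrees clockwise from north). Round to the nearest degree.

∂h/∂x = (263.59 − 263.75) / (-120 − 0) = +0.001333
∂h/∂y = (263.72 − 263.75) / (-95 − 0) = +0.0003158
Flow direction (−∇h) has components (-0.001333 E, -0.0003158 N).
Azimuth = atan2(E, N) = atan2(-0.001333, -0.0003158) = 256.7° ≈ 257°.

257°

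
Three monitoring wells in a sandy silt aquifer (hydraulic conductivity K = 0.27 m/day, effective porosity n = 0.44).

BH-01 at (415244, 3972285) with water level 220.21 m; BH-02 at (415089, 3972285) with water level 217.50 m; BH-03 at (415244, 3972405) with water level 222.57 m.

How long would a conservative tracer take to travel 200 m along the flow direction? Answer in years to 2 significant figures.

∂h/∂x = (217.50 − 220.21) / (415089 − 415244) = +0.01748
∂h/∂y = (222.57 − 220.21) / (3972405 − 3972285) = +0.01967
|∇h| = √(0.01748² + 0.01967²) = 0.02631
Seepage velocity v = K·i/n = 0.27 × 0.02631 / 0.44 = 0.01614 m/day.
t = 200 / 0.01614 = 1.239e+04 days = 33.9 years.

34 years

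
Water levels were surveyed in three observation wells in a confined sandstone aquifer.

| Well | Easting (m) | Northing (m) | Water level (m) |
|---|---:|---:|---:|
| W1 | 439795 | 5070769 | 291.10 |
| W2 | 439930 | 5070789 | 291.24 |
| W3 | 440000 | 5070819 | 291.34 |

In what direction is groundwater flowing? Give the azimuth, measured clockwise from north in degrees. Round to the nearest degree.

211°

Three-point gradient (reference W1): Δ to W2 = (135, 20, +0.14), Δ to W3 = (205, 50, +0.24).
∂h/∂x = +0.0008302, ∂h/∂y = +0.001396 (det = 2650).
Flow direction (−∇h) has components (-0.0008302 E, -0.001396 N).
Azimuth = atan2(E, N) = atan2(-0.0008302, -0.001396) = 210.7° ≈ 211°.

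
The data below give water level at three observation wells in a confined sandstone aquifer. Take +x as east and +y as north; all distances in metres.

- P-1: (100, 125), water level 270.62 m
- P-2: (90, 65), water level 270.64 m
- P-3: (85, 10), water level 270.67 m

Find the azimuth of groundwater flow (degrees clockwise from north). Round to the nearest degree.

286°

Differences from P-1: to P-2 (Δx, Δy, Δh) = (-10, -60, +0.02); to P-3 = (-15, -115, +0.05).
Determinant of the coordinate differences = (-10)·(-115) − (-15)·(-60) = 250.
∂h/∂x = [(+0.02)·(-115) − (+0.05)·(-60)] / 250 = +0.002800
∂h/∂y = [(-10)·(+0.05) − (-15)·(+0.02)] / 250 = -0.0008000
Flow direction (−∇h) has components (-0.002800 E, +0.0008000 N).
Azimuth = atan2(E, N) = atan2(-0.002800, +0.0008000) = 285.9° ≈ 286°.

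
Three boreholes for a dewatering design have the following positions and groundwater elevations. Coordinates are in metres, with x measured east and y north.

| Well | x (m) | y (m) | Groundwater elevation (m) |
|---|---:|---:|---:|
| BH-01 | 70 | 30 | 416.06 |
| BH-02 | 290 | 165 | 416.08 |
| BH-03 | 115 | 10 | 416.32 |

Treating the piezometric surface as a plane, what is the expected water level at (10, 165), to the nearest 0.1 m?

Three-point gradient (reference BH-01): Δ to BH-02 = (220, 135, +0.02), Δ to BH-03 = (45, -20, +0.26).
∂h/∂x = +0.003389, ∂h/∂y = -0.005375 (det = -10475).
h(10, 165) = 416.06 + (+0.003389)·(-60) + (-0.005375)·(135) = 416.06 -0.203 -0.726 = 415.131 m.

415.1 m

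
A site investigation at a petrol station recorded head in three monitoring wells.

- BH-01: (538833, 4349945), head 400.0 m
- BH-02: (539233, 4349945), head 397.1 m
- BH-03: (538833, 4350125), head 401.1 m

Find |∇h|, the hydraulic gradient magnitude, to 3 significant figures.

∂h/∂x = (397.1 − 400.0) / (539233 − 538833) = -0.007250
∂h/∂y = (401.1 − 400.0) / (4350125 − 4349945) = +0.006111
|∇h| = √(-0.007250² + 0.006111²) = 0.009482

0.00948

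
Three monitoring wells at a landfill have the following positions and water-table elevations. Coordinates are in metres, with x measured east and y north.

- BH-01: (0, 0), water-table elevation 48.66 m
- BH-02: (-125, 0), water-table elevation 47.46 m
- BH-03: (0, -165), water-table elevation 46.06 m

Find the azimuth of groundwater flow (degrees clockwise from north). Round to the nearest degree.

∂h/∂x = (47.46 − 48.66) / (-125 − 0) = +0.009600
∂h/∂y = (46.06 − 48.66) / (-165 − 0) = +0.01576
Flow direction (−∇h) has components (-0.009600 E, -0.01576 N).
Azimuth = atan2(E, N) = atan2(-0.009600, -0.01576) = 211.4° ≈ 211°.

211°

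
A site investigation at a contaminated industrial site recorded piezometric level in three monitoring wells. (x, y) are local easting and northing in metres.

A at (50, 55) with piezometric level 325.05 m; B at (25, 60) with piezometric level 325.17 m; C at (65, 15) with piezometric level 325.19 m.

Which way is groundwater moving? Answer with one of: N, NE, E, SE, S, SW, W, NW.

Taking A as reference: B−A = (-25, 5, +0.12); C−A = (15, -40, +0.14).
Solve a·Δx + b·Δy = Δh: det = (-25)·(-40) − 15·5 = 925.
∂h/∂x = [(+0.12)·(-40) − (+0.14)·5] / 925 = -0.005946
∂h/∂y = [(-25)·(+0.14) − 15·(+0.12)] / 925 = -0.005730
Flow = −∇h = (+0.005946 east, +0.005730 north), which points northeast.

NE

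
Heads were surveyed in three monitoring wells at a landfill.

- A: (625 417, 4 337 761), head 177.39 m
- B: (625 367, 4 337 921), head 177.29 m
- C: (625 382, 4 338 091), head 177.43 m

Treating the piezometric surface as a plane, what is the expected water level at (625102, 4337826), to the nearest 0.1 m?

176.3 m

Taking A as reference: B−A = (-50, 160, -0.10); C−A = (-35, 330, +0.04).
Determinant of the coordinate differences = (-50)·330 − (-35)·160 = -10900.
∂h/∂x = [(-0.10)·330 − (+0.04)·160] / -10900 = +0.003615
∂h/∂y = [(-50)·(+0.04) − (-35)·(-0.10)] / -10900 = +0.0005046
h(625102, 4337826) = 177.39 + (+0.003615)·(-315) + (+0.0005046)·(65) = 177.39 -1.139 +0.033 = 176.284 m.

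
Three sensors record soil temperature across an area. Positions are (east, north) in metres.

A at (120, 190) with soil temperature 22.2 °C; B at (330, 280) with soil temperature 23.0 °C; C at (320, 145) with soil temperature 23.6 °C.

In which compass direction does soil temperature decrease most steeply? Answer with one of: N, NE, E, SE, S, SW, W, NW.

NW

Differences from A: to B (Δx, Δy, Δh) = (210, 90, +0.8); to C = (200, -45, +1.4).
Solve a·Δx + b·Δy = ΔT: det = 210·(-45) − 200·90 = -27450.
∂T/∂x = [(+0.8)·(-45) − (+1.4)·90] / -27450 = +0.005902
∂T/∂y = [210·(+1.4) − 200·(+0.8)] / -27450 = -0.004882
Steepest decrease is along −∇f = (-0.005902 E, +0.004882 N) → northwest.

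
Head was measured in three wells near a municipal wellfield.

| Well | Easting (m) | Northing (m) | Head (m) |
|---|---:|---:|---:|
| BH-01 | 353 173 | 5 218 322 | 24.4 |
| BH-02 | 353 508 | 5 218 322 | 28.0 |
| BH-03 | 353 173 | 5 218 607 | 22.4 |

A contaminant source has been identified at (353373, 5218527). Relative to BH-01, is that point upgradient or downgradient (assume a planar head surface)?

∂h/∂x = (28.0 − 24.4) / (353508 − 353173) = +0.01075
∂h/∂y = (22.4 − 24.4) / (5218607 − 5218322) = -0.007018
Head at (353373, 5218527) = 24.4 + (+0.01075)·(200) + (-0.007018)·(205) = 25.11 m.
That is higher than the 24.4 m at BH-01, so the point is upgradient.

upgradient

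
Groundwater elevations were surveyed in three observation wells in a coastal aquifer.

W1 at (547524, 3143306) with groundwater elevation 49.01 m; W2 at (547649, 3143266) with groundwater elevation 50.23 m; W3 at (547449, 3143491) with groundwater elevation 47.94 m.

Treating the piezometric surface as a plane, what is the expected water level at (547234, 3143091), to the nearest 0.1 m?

Taking W1 as reference: W2−W1 = (125, -40, +1.22); W3−W1 = (-75, 185, -1.07).
Determinant of the coordinate differences = 125·185 − (-75)·(-40) = 20125.
∂h/∂x = [(+1.22)·185 − (-1.07)·(-40)] / 20125 = +0.009088
∂h/∂y = [125·(-1.07) − (-75)·(+1.22)] / 20125 = -0.002099
h(547234, 3143091) = 49.01 + (+0.009088)·(-290) + (-0.002099)·(-215) = 49.01 -2.636 +0.451 = 46.826 m.

46.8 m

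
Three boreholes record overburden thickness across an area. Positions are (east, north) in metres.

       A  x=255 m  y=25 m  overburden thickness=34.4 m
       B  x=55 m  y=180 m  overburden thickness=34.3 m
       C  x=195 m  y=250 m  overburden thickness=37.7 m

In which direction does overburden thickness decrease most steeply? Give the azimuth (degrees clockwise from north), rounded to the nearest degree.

With d = a·x + b·y + c and A as origin, the differences give:
  (-200)·a + 155·b = -0.1
  (-60)·a + 225·b = +3.3
Eliminate b (×225 and ×155, subtract): -35700·a = -534.00 → a = ∂d/∂x = +0.01496
Back-substitute: b = ∂d/∂y = +0.01866.
Steepest decrease is along −∇f: components (-0.01496 E, -0.01866 N).
Azimuth = atan2(-0.01496, -0.01866) = 218.7° ≈ 219°.

219°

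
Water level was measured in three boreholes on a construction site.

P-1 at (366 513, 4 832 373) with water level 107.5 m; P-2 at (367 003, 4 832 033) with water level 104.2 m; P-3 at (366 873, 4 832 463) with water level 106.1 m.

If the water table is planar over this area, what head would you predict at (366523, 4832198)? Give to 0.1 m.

106.9 m

Three-point gradient (reference P-1): Δ to P-2 = (490, -340, -3.3), Δ to P-3 = (360, 90, -1.4).
∂h/∂x = -0.004643, ∂h/∂y = +0.003015 (det = 166500).
h(366523, 4832198) = 107.5 + (-0.004643)·(10) + (+0.003015)·(-175) = 107.5 -0.046 -0.528 = 106.926 m.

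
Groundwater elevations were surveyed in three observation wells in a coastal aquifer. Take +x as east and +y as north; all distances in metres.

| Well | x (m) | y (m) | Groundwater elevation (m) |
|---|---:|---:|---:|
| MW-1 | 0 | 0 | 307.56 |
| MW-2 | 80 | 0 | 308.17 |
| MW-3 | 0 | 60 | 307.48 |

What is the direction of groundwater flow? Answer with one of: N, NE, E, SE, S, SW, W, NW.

∂h/∂x = (308.17 − 307.56) / (80 − 0) = +0.007625
∂h/∂y = (307.48 − 307.56) / (60 − 0) = -0.001333
Flow = −∇h = (-0.007625 east, +0.001333 north), which points west.

W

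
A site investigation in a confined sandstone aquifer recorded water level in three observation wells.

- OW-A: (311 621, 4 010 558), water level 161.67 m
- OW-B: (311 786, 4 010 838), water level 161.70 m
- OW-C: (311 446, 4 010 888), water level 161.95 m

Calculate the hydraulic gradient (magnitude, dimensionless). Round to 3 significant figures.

0.000828

Three-point gradient (reference OW-A): Δ to OW-B = (165, 280, +0.03), Δ to OW-C = (-175, 330, +0.28).
∂h/∂x = -0.0006622, ∂h/∂y = +0.0004973 (det = 103450).
|∇h| = √(-0.0006622² + 0.0004973²) = 0.0008281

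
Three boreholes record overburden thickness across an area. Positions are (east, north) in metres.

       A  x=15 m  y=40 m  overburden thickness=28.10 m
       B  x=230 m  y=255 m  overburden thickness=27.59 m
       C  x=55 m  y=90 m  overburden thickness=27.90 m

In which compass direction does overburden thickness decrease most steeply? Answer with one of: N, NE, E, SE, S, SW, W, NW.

With d = a·x + b·y + c and A as origin, the differences give:
  215·a + 215·b = -0.51
  40·a + 50·b = -0.20
Eliminate b (×50 and ×215, subtract): 2150·a = 17.500 → a = ∂d/∂x = +0.008140
Back-substitute: b = ∂d/∂y = -0.01051.
Steepest decrease is along −∇f = (-0.008140 E, +0.01051 N) → northwest.

NW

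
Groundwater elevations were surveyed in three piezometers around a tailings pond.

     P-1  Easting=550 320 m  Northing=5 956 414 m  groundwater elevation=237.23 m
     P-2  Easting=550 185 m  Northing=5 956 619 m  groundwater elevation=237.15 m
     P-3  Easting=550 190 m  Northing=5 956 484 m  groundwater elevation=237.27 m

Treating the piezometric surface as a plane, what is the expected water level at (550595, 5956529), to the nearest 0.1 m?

Taking P-1 as reference: P-2−P-1 = (-135, 205, -0.08); P-3−P-1 = (-130, 70, +0.04).
Determinant of the coordinate differences = (-135)·70 − (-130)·205 = 17200.
∂h/∂x = [(-0.08)·70 − (+0.04)·205] / 17200 = -0.0008023
∂h/∂y = [(-135)·(+0.04) − (-130)·(-0.08)] / 17200 = -0.0009186
h(550595, 5956529) = 237.23 + (-0.0008023)·(275) + (-0.0009186)·(115) = 237.23 -0.221 -0.106 = 236.904 m.

236.9 m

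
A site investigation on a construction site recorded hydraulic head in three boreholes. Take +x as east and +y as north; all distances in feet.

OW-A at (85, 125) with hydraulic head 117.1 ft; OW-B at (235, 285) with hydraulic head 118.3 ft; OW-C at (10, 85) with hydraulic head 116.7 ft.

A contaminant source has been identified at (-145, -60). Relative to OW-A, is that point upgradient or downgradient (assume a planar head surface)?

Taking OW-A as reference: OW-B−OW-A = (150, 160, +1.2); OW-C−OW-A = (-75, -40, -0.4).
Determinant of the coordinate differences = 150·(-40) − (-75)·160 = 6000.
∂h/∂x = [(+1.2)·(-40) − (-0.4)·160] / 6000 = +0.002667
∂h/∂y = [150·(-0.4) − (-75)·(+1.2)] / 6000 = +0.005000
Head at (-145, -60) = 117.1 + (+0.002667)·(-230) + (+0.005000)·(-185) = 115.56 ft.
That is lower than the 117.1 ft at OW-A, so the point is downgradient.

downgradient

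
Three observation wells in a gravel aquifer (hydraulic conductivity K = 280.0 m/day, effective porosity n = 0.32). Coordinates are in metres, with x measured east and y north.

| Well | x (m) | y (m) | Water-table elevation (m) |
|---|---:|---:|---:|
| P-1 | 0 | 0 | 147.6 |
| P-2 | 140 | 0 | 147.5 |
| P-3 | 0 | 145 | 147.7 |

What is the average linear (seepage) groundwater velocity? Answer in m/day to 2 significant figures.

∂h/∂x = (147.5 − 147.6) / (140 − 0) = -0.0007143
∂h/∂y = (147.7 − 147.6) / (145 − 0) = +0.0006897
|∇h| = √(-0.0007143² + 0.0006897²) = 0.0009929
Seepage velocity v = K·i/n = 280.0 × 0.0009929 / 0.32 = 0.8688 m/day.

0.87 m/day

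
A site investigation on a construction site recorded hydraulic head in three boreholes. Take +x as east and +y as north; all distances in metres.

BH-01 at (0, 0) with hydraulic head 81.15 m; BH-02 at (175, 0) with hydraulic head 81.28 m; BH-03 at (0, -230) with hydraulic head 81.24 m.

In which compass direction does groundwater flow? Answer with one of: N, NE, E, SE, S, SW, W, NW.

∂h/∂x = (81.28 − 81.15) / (175 − 0) = +0.0007429
∂h/∂y = (81.24 − 81.15) / (-230 − 0) = -0.0003913
Flow = −∇h = (-0.0007429 east, +0.0003913 north), which points northwest.

NW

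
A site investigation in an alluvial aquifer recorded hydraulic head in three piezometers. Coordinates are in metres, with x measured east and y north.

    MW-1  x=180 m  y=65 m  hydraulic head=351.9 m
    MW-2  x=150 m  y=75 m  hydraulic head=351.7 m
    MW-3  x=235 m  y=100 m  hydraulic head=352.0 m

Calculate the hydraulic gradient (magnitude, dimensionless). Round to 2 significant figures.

0.0071

Three-point gradient (reference MW-1): Δ to MW-2 = (-30, 10, -0.2), Δ to MW-3 = (55, 35, +0.1).
∂h/∂x = +0.005000, ∂h/∂y = -0.005000 (det = -1600).
|∇h| = √(0.005000² + -0.005000²) = 0.007071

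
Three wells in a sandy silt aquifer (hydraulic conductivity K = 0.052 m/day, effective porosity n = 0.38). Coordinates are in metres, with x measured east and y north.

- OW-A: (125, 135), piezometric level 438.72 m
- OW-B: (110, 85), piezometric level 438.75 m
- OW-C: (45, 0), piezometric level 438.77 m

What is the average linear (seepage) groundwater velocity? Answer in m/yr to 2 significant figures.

0.057 m/yr

Differences from OW-A: to OW-B (Δx, Δy, Δh) = (-15, -50, +0.03); to OW-C = (-80, -135, +0.05).
Determinant of the coordinate differences = (-15)·(-135) − (-80)·(-50) = -1975.
∂h/∂x = [(+0.03)·(-135) − (+0.05)·(-50)] / -1975 = +0.0007848
∂h/∂y = [(-15)·(+0.05) − (-80)·(+0.03)] / -1975 = -0.0008354
|∇h| = √(0.0007848² + -0.0008354²) = 0.001146
Seepage velocity v = K·i/n = 0.052 × 0.001146 / 0.38 = 0.0001568 m/day = 0.05727 m/yr.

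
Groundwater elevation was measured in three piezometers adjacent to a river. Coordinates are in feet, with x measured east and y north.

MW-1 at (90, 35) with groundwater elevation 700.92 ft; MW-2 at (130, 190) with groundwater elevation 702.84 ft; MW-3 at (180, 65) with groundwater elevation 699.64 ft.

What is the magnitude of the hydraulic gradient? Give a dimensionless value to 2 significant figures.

Taking MW-1 as reference: MW-2−MW-1 = (40, 155, +1.92); MW-3−MW-1 = (90, 30, -1.28).
Solve a·Δx + b·Δy = Δh: det = 40·30 − 90·155 = -12750.
∂h/∂x = [(+1.92)·30 − (-1.28)·155] / -12750 = -0.02008
∂h/∂y = [40·(-1.28) − 90·(+1.92)] / -12750 = +0.01757
|∇h| = √(-0.02008² + 0.01757²) = 0.02668

0.027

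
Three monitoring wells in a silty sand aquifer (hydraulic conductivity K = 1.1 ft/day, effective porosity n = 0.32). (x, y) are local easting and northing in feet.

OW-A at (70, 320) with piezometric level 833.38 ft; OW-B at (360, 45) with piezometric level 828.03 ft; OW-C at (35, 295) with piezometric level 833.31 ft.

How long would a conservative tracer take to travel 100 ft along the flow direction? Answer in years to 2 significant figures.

5.7 years

Differences from OW-A: to OW-B (Δx, Δy, Δh) = (290, -275, -5.35); to OW-C = (-35, -25, -0.07).
Determinant of the coordinate differences = 290·(-25) − (-35)·(-275) = -16875.
∂h/∂x = [(-5.35)·(-25) − (-0.07)·(-275)] / -16875 = -0.006785
∂h/∂y = [290·(-0.07) − (-35)·(-5.35)] / -16875 = +0.01230
|∇h| = √(-0.006785² + 0.01230²) = 0.01405
Seepage velocity v = K·i/n = 1.1 × 0.01405 / 0.32 = 0.0483 ft/day.
t = 100 / 0.0483 = 2070 days = 5.67 years.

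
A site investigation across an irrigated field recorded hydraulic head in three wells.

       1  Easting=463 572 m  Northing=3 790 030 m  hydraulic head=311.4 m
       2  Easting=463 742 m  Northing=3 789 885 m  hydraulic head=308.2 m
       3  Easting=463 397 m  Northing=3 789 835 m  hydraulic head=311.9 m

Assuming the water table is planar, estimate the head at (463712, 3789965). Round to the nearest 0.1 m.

309.2 m

Taking 1 as reference: 2−1 = (170, -145, -3.2); 3−1 = (-175, -195, +0.5).
Determinant of the coordinate differences = 170·(-195) − (-175)·(-145) = -58525.
∂h/∂x = [(-3.2)·(-195) − (+0.5)·(-145)] / -58525 = -0.01190
∂h/∂y = [170·(+0.5) − (-175)·(-3.2)] / -58525 = +0.008116
h(463712, 3789965) = 311.4 + (-0.01190)·(140) + (+0.008116)·(-65) = 311.4 -1.666 -0.528 = 309.206 m.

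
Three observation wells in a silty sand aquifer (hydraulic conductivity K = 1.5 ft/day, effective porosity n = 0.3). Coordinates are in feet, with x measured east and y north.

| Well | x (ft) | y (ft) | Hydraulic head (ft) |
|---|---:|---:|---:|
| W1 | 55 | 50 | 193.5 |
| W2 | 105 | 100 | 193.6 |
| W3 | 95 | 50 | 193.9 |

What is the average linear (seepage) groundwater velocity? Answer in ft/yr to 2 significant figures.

23 ft/yr

Differences from W1: to W2 (Δx, Δy, Δh) = (50, 50, +0.1); to W3 = (40, 0, +0.4).
Solve a·Δx + b·Δy = Δh: det = 50·0 − 40·50 = -2000.
∂h/∂x = [(+0.1)·0 − (+0.4)·50] / -2000 = +0.01000
∂h/∂y = [50·(+0.4) − 40·(+0.1)] / -2000 = -0.008000
|∇h| = √(0.01000² + -0.008000²) = 0.01281
Seepage velocity v = K·i/n = 1.5 × 0.01281 / 0.3 = 0.06405 ft/day = 23.39 ft/yr.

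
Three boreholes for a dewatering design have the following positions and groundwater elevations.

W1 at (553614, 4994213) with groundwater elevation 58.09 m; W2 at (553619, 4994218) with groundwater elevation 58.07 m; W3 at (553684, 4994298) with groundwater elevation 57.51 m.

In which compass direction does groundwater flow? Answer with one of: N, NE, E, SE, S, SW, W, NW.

Taking W1 as reference: W2−W1 = (5, 5, -0.02); W3−W1 = (70, 85, -0.58).
Determinant of the coordinate differences = 5·85 − 70·5 = 75.
∂h/∂x = [(-0.02)·85 − (-0.58)·5] / 75 = +0.01600
∂h/∂y = [5·(-0.58) − 70·(-0.02)] / 75 = -0.02000
Flow = −∇h = (-0.01600 east, +0.02000 north), which points northwest.

NW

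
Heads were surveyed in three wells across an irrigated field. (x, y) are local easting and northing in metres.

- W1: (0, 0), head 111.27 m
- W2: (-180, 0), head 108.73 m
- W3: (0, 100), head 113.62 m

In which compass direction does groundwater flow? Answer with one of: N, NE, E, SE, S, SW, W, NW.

SW

∂h/∂x = (108.73 − 111.27) / (-180 − 0) = +0.01411
∂h/∂y = (113.62 − 111.27) / (100 − 0) = +0.02350
Flow = −∇h = (-0.01411 east, -0.02350 north), which points southwest.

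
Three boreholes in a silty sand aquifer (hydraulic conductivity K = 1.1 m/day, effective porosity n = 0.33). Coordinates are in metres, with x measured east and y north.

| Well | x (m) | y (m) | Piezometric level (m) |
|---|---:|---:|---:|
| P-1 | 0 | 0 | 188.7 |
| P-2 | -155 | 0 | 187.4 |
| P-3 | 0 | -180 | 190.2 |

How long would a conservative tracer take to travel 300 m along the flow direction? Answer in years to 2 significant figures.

21 years

∂h/∂x = (187.4 − 188.7) / (-155 − 0) = +0.008387
∂h/∂y = (190.2 − 188.7) / (-180 − 0) = -0.008333
|∇h| = √(0.008387² + -0.008333²) = 0.01182
Seepage velocity v = K·i/n = 1.1 × 0.01182 / 0.33 = 0.0394 m/day.
t = 300 / 0.0394 = 7614 days = 20.8 years.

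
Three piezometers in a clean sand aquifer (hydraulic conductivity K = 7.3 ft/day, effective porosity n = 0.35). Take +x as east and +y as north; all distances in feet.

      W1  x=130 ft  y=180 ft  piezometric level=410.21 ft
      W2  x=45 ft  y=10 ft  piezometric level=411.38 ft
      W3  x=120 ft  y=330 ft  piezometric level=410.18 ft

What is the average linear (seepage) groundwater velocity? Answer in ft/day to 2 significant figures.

0.25 ft/day

With h = a·x + b·y + c and W1 as origin, the differences give:
  (-85)·a + (-170)·b = +1.17
  (-10)·a + 150·b = -0.03
Eliminate b (×150 and ×(-170), subtract): -14450·a = 170.400 → a = ∂h/∂x = -0.01179
Back-substitute: b = ∂h/∂y = -0.0009862.
|∇h| = √(-0.01179² + -0.0009862²) = 0.01183
Seepage velocity v = K·i/n = 7.3 × 0.01183 / 0.35 = 0.2467 ft/day.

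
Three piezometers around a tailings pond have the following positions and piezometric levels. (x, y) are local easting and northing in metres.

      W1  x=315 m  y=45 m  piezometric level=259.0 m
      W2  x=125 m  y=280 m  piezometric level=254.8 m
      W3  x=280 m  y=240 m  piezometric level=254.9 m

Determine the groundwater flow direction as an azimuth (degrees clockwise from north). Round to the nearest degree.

013°

Taking W1 as reference: W2−W1 = (-190, 235, -4.2); W3−W1 = (-35, 195, -4.1).
Determinant of the coordinate differences = (-190)·195 − (-35)·235 = -28825.
∂h/∂x = [(-4.2)·195 − (-4.1)·235] / -28825 = -0.005013
∂h/∂y = [(-190)·(-4.1) − (-35)·(-4.2)] / -28825 = -0.02193
Flow direction (−∇h) has components (+0.005013 E, +0.02193 N).
Azimuth = atan2(E, N) = atan2(+0.005013, +0.02193) = 12.9° ≈ 013°.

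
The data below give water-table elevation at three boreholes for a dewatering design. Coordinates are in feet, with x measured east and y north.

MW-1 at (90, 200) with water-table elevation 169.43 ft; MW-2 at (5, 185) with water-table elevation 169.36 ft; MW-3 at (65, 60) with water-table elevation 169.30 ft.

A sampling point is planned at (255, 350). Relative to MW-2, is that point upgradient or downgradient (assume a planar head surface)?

Differences from MW-1: to MW-2 (Δx, Δy, Δh) = (-85, -15, -0.07); to MW-3 = (-25, -140, -0.13).
Determinant of the coordinate differences = (-85)·(-140) − (-25)·(-15) = 11525.
∂h/∂x = [(-0.07)·(-140) − (-0.13)·(-15)] / 11525 = +0.0006811
∂h/∂y = [(-85)·(-0.13) − (-25)·(-0.07)] / 11525 = +0.0008069
Head at (255, 350) = 169.43 + (+0.0006811)·(165) + (+0.0008069)·(150) = 169.66 ft.
That is higher than the 169.36 ft at MW-2, so the point is upgradient.

upgradient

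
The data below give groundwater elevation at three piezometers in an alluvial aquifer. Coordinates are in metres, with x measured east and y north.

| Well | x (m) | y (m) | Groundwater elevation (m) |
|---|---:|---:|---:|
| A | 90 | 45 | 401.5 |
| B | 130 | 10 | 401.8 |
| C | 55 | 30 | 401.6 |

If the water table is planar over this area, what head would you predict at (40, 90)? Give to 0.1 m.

401.1 m

Differences from A: to B (Δx, Δy, Δh) = (40, -35, +0.3); to C = (-35, -15, +0.1).
Solve a·Δx + b·Δy = Δh: det = 40·(-15) − (-35)·(-35) = -1825.
∂h/∂x = [(+0.3)·(-15) − (+0.1)·(-35)] / -1825 = +0.0005479
∂h/∂y = [40·(+0.1) − (-35)·(+0.3)] / -1825 = -0.007945
h(40, 90) = 401.5 + (+0.0005479)·(-50) + (-0.007945)·(45) = 401.5 -0.027 -0.358 = 401.115 m.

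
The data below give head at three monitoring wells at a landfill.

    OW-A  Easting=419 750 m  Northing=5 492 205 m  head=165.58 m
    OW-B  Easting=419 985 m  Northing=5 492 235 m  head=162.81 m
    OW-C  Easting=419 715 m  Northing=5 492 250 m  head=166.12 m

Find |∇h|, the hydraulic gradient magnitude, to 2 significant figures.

With h = a·x + b·y + c and OW-A as origin, the differences give:
  235·a + 30·b = -2.77
  (-35)·a + 45·b = +0.54
Eliminate b (×45 and ×30, subtract): 11625·a = -140.850 → a = ∂h/∂x = -0.01212
Back-substitute: b = ∂h/∂y = +0.002576.
|∇h| = √(-0.01212² + 0.002576²) = 0.01239

0.012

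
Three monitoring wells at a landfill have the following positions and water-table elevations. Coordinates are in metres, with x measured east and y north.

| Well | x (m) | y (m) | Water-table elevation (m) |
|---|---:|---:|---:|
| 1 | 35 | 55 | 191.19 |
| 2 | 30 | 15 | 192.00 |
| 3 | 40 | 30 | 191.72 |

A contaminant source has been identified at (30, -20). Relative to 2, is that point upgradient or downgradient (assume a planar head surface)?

Taking 1 as reference: 2−1 = (-5, -40, +0.81); 3−1 = (5, -25, +0.53).
Determinant of the coordinate differences = (-5)·(-25) − 5·(-40) = 325.
∂h/∂x = [(+0.81)·(-25) − (+0.53)·(-40)] / 325 = +0.002923
∂h/∂y = [(-5)·(+0.53) − 5·(+0.81)] / 325 = -0.02062
Head at (30, -20) = 191.19 + (+0.002923)·(-5) + (-0.02062)·(-75) = 192.72 m.
That is higher than the 192.00 m at 2, so the point is upgradient.

upgradient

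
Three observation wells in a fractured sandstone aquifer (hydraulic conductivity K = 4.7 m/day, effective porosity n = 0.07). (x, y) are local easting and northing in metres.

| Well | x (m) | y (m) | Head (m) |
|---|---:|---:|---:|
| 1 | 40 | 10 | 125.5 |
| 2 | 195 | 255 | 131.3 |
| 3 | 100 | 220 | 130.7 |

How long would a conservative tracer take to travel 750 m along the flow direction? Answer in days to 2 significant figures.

430 days

Three-point gradient (reference 1): Δ to 2 = (155, 245, +5.8), Δ to 3 = (60, 210, +5.2).
∂h/∂x = -0.003137, ∂h/∂y = +0.02566 (det = 17850).
|∇h| = √(-0.003137² + 0.02566²) = 0.02585
Seepage velocity v = K·i/n = 4.7 × 0.02585 / 0.07 = 1.736 m/day.
t = 750 / 1.736 = 432 days.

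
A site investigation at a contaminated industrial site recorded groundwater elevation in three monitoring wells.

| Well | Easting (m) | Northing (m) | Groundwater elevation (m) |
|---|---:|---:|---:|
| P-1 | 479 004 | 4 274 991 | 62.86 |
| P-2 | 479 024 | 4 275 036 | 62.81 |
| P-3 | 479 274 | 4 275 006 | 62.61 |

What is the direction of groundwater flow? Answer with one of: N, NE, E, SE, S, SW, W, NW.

With h = a·x + b·y + c and P-1 as origin, the differences give:
  20·a + 45·b = -0.05
  270·a + 15·b = -0.25
Eliminate b (×15 and ×45, subtract): -11850·a = 10.500 → a = ∂h/∂x = -0.0008861
Back-substitute: b = ∂h/∂y = -0.0007173.
Flow = −∇h = (+0.0008861 east, +0.0007173 north), which points northeast.

NE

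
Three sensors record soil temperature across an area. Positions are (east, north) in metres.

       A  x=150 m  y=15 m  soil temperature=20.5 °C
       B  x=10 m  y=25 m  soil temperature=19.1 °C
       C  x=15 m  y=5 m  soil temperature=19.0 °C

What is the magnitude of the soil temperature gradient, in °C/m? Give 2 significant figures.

Differences from A: to B (Δx, Δy, Δh) = (-140, 10, -1.4); to C = (-135, -10, -1.5).
Solve a·Δx + b·Δy = ΔT: det = (-140)·(-10) − (-135)·10 = 2750.
∂T/∂x = [(-1.4)·(-10) − (-1.5)·10] / 2750 = +0.01055
∂T/∂y = [(-140)·(-1.5) − (-135)·(-1.4)] / 2750 = +0.007636
|∇f| = √(0.01055² + 0.007636²) = 0.01302 °C/m

0.013 °C/m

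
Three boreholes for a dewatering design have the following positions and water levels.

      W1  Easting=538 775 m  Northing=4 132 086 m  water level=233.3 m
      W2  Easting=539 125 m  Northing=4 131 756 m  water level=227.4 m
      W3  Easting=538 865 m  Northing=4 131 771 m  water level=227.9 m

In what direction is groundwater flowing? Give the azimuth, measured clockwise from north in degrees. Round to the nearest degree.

177°

Taking W1 as reference: W2−W1 = (350, -330, -5.9); W3−W1 = (90, -315, -5.4).
Determinant of the coordinate differences = 350·(-315) − 90·(-330) = -80550.
∂h/∂x = [(-5.9)·(-315) − (-5.4)·(-330)] / -80550 = -0.0009497
∂h/∂y = [350·(-5.4) − 90·(-5.9)] / -80550 = +0.01687
Flow direction (−∇h) has components (+0.0009497 E, -0.01687 N).
Azimuth = atan2(E, N) = atan2(+0.0009497, -0.01687) = 176.8° ≈ 177°.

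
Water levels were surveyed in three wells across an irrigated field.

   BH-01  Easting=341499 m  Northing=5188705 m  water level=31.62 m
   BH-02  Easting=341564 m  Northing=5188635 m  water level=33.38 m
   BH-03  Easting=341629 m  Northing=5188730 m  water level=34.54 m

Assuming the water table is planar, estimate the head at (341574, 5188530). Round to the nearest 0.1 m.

Taking BH-01 as reference: BH-02−BH-01 = (65, -70, +1.76); BH-03−BH-01 = (130, 25, +2.92).
Determinant of the coordinate differences = 65·25 − 130·(-70) = 10725.
∂h/∂x = [(+1.76)·25 − (+2.92)·(-70)] / 10725 = +0.02316
∂h/∂y = [65·(+2.92) − 130·(+1.76)] / 10725 = -0.003636
h(341574, 5188530) = 31.62 + (+0.02316)·(75) + (-0.003636)·(-175) = 31.62 +1.737 +0.636 = 33.993 m.

34.0 m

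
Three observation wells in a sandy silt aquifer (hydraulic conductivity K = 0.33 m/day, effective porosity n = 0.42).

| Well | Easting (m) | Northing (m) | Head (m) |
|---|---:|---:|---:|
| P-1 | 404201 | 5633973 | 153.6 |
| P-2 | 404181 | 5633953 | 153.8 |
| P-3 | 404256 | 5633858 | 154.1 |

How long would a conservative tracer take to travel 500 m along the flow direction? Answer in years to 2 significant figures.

Differences from P-1: to P-2 (Δx, Δy, Δh) = (-20, -20, +0.2); to P-3 = (55, -115, +0.5).
Solve a·Δx + b·Δy = Δh: det = (-20)·(-115) − 55·(-20) = 3400.
∂h/∂x = [(+0.2)·(-115) − (+0.5)·(-20)] / 3400 = -0.003824
∂h/∂y = [(-20)·(+0.5) − 55·(+0.2)] / 3400 = -0.006176
|∇h| = √(-0.003824² + -0.006176²) = 0.007264
Seepage velocity v = K·i/n = 0.33 × 0.007264 / 0.42 = 0.005707 m/day.
t = 500 / 0.005707 = 8.761e+04 days = 240 years.

240 years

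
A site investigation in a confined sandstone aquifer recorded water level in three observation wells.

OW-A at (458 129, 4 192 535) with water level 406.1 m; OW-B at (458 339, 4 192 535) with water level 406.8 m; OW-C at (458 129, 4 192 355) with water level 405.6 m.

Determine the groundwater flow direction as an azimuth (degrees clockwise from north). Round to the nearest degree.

∂h/∂x = (406.8 − 406.1) / (458339 − 458129) = +0.003333
∂h/∂y = (405.6 − 406.1) / (4192355 − 4192535) = +0.002778
Flow direction (−∇h) has components (-0.003333 E, -0.002778 N).
Azimuth = atan2(E, N) = atan2(-0.003333, -0.002778) = 230.2° ≈ 230°.

230°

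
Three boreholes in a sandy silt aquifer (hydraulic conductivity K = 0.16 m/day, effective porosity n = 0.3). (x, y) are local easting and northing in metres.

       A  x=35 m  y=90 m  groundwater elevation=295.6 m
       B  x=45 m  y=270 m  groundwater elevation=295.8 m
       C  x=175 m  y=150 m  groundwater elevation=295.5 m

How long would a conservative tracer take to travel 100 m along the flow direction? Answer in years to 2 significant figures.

Differences from A: to B (Δx, Δy, Δh) = (10, 180, +0.2); to C = (140, 60, -0.1).
Solve a·Δx + b·Δy = Δh: det = 10·60 − 140·180 = -24600.
∂h/∂x = [(+0.2)·60 − (-0.1)·180] / -24600 = -0.001220
∂h/∂y = [10·(-0.1) − 140·(+0.2)] / -24600 = +0.001179
|∇h| = √(-0.001220² + 0.001179²) = 0.001697
Seepage velocity v = K·i/n = 0.16 × 0.001697 / 0.3 = 0.0009051 m/day.
t = 100 / 0.0009051 = 1.105e+05 days = 303 years.

300 years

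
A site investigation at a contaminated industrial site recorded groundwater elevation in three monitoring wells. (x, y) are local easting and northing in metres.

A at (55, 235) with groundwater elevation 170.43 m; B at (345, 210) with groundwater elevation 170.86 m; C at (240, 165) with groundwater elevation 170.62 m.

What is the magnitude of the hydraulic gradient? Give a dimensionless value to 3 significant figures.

0.00225

With h = a·x + b·y + c and A as origin, the differences give:
  290·a + (-25)·b = +0.43
  185·a + (-70)·b = +0.19
Eliminate b (×(-70) and ×(-25), subtract): -15675·a = -25.350 → a = ∂h/∂x = +0.001617
Back-substitute: b = ∂h/∂y = +0.001560.
|∇h| = √(0.001617² + 0.001560²) = 0.002247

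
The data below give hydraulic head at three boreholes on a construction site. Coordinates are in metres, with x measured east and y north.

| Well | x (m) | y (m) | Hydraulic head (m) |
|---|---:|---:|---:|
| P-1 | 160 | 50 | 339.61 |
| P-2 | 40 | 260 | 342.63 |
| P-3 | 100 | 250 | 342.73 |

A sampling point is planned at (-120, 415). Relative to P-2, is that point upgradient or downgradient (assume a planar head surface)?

Taking P-1 as reference: P-2−P-1 = (-120, 210, +3.02); P-3−P-1 = (-60, 200, +3.12).
Solve a·Δx + b·Δy = Δh: det = (-120)·200 − (-60)·210 = -11400.
∂h/∂x = [(+3.02)·200 − (+3.12)·210] / -11400 = +0.004491
∂h/∂y = [(-120)·(+3.12) − (-60)·(+3.02)] / -11400 = +0.01695
Head at (-120, 415) = 339.61 + (+0.004491)·(-280) + (+0.01695)·(365) = 344.54 m.
That is higher than the 342.63 m at P-2, so the point is upgradient.

upgradient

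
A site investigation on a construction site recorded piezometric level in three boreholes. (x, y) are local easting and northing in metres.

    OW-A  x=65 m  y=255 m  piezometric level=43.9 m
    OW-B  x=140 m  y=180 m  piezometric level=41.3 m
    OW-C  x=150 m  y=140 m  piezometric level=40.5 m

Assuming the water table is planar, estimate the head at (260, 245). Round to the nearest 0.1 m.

Three-point gradient (reference OW-A): Δ to OW-B = (75, -75, -2.6), Δ to OW-C = (85, -115, -3.4).
∂h/∂x = -0.01956, ∂h/∂y = +0.01511 (det = -2250).
h(260, 245) = 43.9 + (-0.01956)·(195) + (+0.01511)·(-10) = 43.9 -3.813 -0.151 = 39.936 m.

39.9 m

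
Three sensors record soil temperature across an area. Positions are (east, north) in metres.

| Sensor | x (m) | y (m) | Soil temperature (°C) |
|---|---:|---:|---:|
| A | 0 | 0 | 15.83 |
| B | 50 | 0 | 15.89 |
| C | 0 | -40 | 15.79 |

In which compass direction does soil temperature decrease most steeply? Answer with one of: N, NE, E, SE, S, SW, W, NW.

SW

∂T/∂x = (15.89 − 15.83) / (50 − 0) = +0.001200
∂T/∂y = (15.79 − 15.83) / (-40 − 0) = +0.001000
Steepest decrease is along −∇f = (-0.001200 E, -0.001000 N) → southwest.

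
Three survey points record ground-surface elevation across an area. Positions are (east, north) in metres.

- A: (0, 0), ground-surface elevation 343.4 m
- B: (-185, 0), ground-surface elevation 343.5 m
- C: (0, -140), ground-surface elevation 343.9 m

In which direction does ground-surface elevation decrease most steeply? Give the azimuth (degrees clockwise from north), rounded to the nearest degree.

∂z/∂x = (343.5 − 343.4) / (-185 − 0) = -0.0005405
∂z/∂y = (343.9 − 343.4) / (-140 − 0) = -0.003571
Steepest decrease is along −∇f: components (+0.0005405 E, +0.003571 N).
Azimuth = atan2(+0.0005405, +0.003571) = 8.6° ≈ 009°.

009°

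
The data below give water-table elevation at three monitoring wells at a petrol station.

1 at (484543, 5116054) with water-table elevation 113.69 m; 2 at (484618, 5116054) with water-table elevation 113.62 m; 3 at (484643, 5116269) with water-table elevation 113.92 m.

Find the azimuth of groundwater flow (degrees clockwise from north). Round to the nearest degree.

148°

Three-point gradient (reference 1): Δ to 2 = (75, 0, -0.07), Δ to 3 = (100, 215, +0.23).
∂h/∂x = -0.0009333, ∂h/∂y = +0.001504 (det = 16125).
Flow direction (−∇h) has components (+0.0009333 E, -0.001504 N).
Azimuth = atan2(E, N) = atan2(+0.0009333, -0.001504) = 148.2° ≈ 148°.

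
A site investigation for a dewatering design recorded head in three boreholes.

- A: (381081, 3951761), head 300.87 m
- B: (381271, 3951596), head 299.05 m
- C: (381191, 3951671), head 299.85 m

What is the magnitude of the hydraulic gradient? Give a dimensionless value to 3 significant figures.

With h = a·x + b·y + c and A as origin, the differences give:
  190·a + (-165)·b = -1.82
  110·a + (-90)·b = -1.02
Eliminate b (×(-90) and ×(-165), subtract): 1050·a = -4.500 → a = ∂h/∂x = -0.004286
Back-substitute: b = ∂h/∂y = +0.006095.
|∇h| = √(-0.004286² + 0.006095²) = 0.007451

0.00745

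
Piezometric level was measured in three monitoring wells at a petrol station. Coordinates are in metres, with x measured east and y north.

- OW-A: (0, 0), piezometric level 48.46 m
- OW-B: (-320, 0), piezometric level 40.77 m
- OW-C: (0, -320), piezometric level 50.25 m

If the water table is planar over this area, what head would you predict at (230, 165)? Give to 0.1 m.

53.1 m

∂h/∂x = (40.77 − 48.46) / (-320 − 0) = +0.02403
∂h/∂y = (50.25 − 48.46) / (-320 − 0) = -0.005594
h(230, 165) = 48.46 + (+0.02403)·(230) + (-0.005594)·(165) = 48.46 +5.527 -0.923 = 53.064 m.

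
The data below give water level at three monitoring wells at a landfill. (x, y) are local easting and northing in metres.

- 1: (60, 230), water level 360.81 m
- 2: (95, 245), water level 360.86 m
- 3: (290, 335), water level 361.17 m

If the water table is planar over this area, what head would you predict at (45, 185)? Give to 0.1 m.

360.6 m

Taking 1 as reference: 2−1 = (35, 15, +0.05); 3−1 = (230, 105, +0.36).
Determinant of the coordinate differences = 35·105 − 230·15 = 225.
∂h/∂x = [(+0.05)·105 − (+0.36)·15] / 225 = -0.0006667
∂h/∂y = [35·(+0.36) − 230·(+0.05)] / 225 = +0.004889
h(45, 185) = 360.81 + (-0.0006667)·(-15) + (+0.004889)·(-45) = 360.81 +0.010 -0.220 = 360.600 m.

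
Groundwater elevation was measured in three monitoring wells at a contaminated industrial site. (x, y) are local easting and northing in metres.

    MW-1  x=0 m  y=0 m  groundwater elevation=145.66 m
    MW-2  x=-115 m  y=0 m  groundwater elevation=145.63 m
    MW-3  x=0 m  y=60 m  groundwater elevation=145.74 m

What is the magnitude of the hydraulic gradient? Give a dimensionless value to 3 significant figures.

∂h/∂x = (145.63 − 145.66) / (-115 − 0) = +0.0002609
∂h/∂y = (145.74 − 145.66) / (60 − 0) = +0.001333
|∇h| = √(0.0002609² + 0.001333²) = 0.001358

0.00136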